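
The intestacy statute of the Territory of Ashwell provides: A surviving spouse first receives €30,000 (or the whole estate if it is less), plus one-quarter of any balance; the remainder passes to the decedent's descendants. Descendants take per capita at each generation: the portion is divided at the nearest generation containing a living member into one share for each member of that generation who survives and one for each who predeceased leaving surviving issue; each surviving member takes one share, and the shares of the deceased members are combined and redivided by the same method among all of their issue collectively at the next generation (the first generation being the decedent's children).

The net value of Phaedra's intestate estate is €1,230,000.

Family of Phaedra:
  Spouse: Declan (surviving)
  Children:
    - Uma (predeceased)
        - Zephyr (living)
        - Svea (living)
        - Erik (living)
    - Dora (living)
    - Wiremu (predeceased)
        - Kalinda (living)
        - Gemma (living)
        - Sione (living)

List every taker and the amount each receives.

Declan first takes €30,000, leaving a balance of €1,200,000. Declan then takes one-quarter of the balance (€300,000), for a total of €330,000. The remaining €900,000 passes to the descendants.
The descendants' portion (€900,000) is divided at the children's generation into 3 shares of €300,000. Dora takes €300,000. The 2 shares of the deceased (Uma and Wiremu) are combined into a pool of €600,000.
That pool (€600,000) is divided at the grandchildren's generation equally among Zephyr, Svea, Erik, Kalinda, Gemma, and Sione: €100,000 each.

Declan: €330,000; Zephyr: €100,000; Svea: €100,000; Erik: €100,000; Dora: €300,000; Kalinda: €100,000; Gemma: €100,000; Sione: €100,000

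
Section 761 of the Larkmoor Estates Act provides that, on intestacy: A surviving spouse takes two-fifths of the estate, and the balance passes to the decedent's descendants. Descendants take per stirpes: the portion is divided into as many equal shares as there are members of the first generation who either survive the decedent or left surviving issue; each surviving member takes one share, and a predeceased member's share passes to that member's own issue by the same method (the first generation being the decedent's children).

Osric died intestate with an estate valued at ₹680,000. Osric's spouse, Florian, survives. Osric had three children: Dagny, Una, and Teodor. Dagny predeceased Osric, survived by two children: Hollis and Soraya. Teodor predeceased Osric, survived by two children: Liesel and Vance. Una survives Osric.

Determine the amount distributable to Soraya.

Soraya receives ₹68,000.

Florian takes two-fifths of ₹680,000 = ₹272,000. The remaining ₹408,000 passes to the descendants.
The descendants' portion (₹408,000) is divided into 3 shares of ₹136,000: Una takes ₹136,000; Dagny's ₹136,000 share passes to Dagny's issue; Teodor's ₹136,000 share passes to Teodor's issue.
Dagny's share (₹136,000) is divided into 2 shares of ₹68,000: Hollis and Soraya each take ₹68,000.
Teodor's share (₹136,000) is divided into 2 shares of ₹68,000: Liesel and Vance each take ₹68,000.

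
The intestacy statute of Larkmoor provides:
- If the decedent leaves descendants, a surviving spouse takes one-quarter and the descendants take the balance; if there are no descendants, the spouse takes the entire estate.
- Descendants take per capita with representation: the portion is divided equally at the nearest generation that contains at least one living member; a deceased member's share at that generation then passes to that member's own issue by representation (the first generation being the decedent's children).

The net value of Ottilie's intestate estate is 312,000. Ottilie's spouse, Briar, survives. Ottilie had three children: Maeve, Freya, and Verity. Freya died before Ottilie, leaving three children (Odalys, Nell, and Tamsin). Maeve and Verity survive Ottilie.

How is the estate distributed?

Briar takes one-quarter of 312,000 = 78,000. The remaining 234,000 passes to the descendants.
The descendants' portion (234,000) is divided into 3 shares of 78,000: Maeve and Verity each take 78,000; Freya's 78,000 share passes to Freya's issue.
Freya's share (78,000) is divided into 3 shares of 26,000: Odalys, Nell, and Tamsin each take 26,000.

Briar: 78,000; Maeve: 78,000; Odalys: 26,000; Nell: 26,000; Tamsin: 26,000; Verity: 78,000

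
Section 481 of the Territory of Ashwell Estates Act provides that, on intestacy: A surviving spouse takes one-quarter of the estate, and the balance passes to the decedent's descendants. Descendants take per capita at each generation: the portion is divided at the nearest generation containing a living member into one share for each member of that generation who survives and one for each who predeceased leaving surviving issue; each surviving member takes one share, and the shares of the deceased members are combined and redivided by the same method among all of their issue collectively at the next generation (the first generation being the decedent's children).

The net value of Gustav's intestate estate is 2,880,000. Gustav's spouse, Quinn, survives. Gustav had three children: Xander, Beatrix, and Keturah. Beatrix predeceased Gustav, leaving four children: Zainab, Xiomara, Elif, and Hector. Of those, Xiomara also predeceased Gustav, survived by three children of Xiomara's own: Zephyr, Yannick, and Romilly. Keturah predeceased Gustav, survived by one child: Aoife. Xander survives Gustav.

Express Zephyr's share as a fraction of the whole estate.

Zephyr receives 1/30 of the estate.

Quinn takes one-quarter of 2,880,000 = 720,000. The remaining 2,160,000 passes to the descendants.
The descendants' portion (2,160,000) is divided at the children's generation into 3 shares of 720,000. Xander takes 720,000. The 2 shares of the deceased (Beatrix and Keturah) are combined into a pool of 1,440,000.
That pool (1,440,000) is divided at the grandchildren's generation into 5 shares of 288,000. Zainab, Elif, Hector, and Aoife each take 288,000. The remaining share for the deceased Xiomara (288,000) is carried to the next generation.
That pool (288,000) is divided at the great-grandchildren's generation equally among Zephyr, Yannick, and Romilly: 96,000 each.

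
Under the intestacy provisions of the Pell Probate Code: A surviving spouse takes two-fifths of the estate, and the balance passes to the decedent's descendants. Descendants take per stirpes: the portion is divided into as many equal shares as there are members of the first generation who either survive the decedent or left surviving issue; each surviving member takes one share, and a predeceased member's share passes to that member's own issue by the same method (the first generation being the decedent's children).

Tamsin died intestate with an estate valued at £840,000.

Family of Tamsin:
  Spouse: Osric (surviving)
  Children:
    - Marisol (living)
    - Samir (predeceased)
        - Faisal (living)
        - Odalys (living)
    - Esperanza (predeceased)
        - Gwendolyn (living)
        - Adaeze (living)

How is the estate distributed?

Osric takes two-fifths of £840,000 = £336,000. The remaining £504,000 passes to the descendants.
The descendants' portion (£504,000) is divided into 3 shares of £168,000: Marisol takes £168,000; Samir's £168,000 share passes to Samir's issue; Esperanza's £168,000 share passes to Esperanza's issue.
Samir's share (£168,000) is divided into 2 shares of £84,000: Faisal and Odalys each take £84,000.
Esperanza's share (£168,000) is divided into 2 shares of £84,000: Gwendolyn and Adaeze each take £84,000.

Osric: £336,000; Marisol: £168,000; Faisal: £84,000; Odalys: £84,000; Gwendolyn: £84,000; Adaeze: £84,000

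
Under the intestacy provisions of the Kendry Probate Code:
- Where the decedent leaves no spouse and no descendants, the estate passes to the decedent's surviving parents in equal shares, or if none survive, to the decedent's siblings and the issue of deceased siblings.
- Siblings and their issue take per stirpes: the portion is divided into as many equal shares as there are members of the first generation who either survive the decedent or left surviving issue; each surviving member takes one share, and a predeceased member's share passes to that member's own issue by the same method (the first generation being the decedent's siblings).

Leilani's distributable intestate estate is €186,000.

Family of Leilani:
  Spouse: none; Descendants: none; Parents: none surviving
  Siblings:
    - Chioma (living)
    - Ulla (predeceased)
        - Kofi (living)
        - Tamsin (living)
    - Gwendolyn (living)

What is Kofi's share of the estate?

The entire €186,000 passes to the siblings and their issue.
That amount (€186,000) is divided into 3 shares of €62,000: Chioma and Gwendolyn each take €62,000; Ulla's €62,000 share passes to Ulla's issue.
Ulla's share (€62,000) is divided into 2 shares of €31,000: Kofi and Tamsin each take €31,000.

Kofi receives €31,000.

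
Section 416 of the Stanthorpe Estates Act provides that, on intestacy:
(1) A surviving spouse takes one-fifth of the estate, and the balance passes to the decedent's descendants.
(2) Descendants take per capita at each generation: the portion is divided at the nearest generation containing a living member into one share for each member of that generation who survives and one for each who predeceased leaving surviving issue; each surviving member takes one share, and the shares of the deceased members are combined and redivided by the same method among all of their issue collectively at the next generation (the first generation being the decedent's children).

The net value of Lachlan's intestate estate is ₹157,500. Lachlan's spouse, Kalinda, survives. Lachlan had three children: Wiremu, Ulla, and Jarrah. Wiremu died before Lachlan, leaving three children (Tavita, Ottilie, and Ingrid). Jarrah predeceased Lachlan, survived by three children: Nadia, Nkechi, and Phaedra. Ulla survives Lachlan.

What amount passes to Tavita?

Tavita receives ₹14,000.

Kalinda takes one-fifth of ₹157,500 = ₹31,500. The remaining ₹126,000 passes to the descendants.
The descendants' portion (₹126,000) is divided at the children's generation into 3 shares of ₹42,000. Ulla takes ₹42,000. The 2 shares of the deceased (Wiremu and Jarrah) are combined into a pool of ₹84,000.
That pool (₹84,000) is divided at the grandchildren's generation equally among Tavita, Ottilie, Ingrid, Nadia, Nkechi, and Phaedra: ₹14,000 each.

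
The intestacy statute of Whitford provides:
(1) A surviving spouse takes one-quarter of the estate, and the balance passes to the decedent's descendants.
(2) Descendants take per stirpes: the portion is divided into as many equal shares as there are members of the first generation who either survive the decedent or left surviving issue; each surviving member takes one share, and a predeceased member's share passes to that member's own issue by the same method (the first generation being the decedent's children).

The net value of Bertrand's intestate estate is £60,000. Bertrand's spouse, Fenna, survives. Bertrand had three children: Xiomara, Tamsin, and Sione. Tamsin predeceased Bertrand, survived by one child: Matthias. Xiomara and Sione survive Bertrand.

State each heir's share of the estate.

Fenna: £15,000; Xiomara: £15,000; Matthias: £15,000; Sione: £15,000

Fenna takes one-quarter of £60,000 = £15,000. The remaining £45,000 passes to the descendants.
The descendants' portion (£45,000) is divided into 3 shares of £15,000: Xiomara and Sione each take £15,000; Tamsin's £15,000 share passes to Tamsin's issue.
Tamsin's share (£15,000) passes entirely to Matthias.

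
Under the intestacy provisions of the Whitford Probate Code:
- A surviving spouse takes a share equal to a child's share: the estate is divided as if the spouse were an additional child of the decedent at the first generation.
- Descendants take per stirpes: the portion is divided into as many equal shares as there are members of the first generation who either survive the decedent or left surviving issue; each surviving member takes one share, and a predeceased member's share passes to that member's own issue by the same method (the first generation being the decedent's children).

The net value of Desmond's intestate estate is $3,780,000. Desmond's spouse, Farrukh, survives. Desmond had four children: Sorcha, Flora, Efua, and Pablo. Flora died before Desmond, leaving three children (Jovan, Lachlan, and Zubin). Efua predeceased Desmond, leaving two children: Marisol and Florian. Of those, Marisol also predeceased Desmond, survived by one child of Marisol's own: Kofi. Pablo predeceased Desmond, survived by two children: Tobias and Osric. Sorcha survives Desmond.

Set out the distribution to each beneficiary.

Farrukh: $756,000; Sorcha: $756,000; Jovan: $252,000; Lachlan: $252,000; Zubin: $252,000; Kofi: $378,000; Florian: $378,000; Tobias: $378,000; Osric: $378,000

The spouse counts as an additional share at the children's level, so there are 5 primary shares of $756,000. Farrukh takes one such share ($756,000).
The children's combined portion ($3,024,000) is divided into 4 shares of $756,000: Sorcha takes $756,000; Flora's $756,000 share passes to Flora's issue; Efua's $756,000 share passes to Efua's issue; Pablo's $756,000 share passes to Pablo's issue.
Flora's share ($756,000) is divided into 3 shares of $252,000: Jovan, Lachlan, and Zubin each take $252,000.
Efua's share ($756,000) is divided into 2 shares of $378,000: Florian takes $378,000; Marisol's $378,000 share passes to Marisol's issue.
Marisol's share ($378,000) passes entirely to Kofi.
Pablo's share ($756,000) is divided into 2 shares of $378,000: Tobias and Osric each take $378,000.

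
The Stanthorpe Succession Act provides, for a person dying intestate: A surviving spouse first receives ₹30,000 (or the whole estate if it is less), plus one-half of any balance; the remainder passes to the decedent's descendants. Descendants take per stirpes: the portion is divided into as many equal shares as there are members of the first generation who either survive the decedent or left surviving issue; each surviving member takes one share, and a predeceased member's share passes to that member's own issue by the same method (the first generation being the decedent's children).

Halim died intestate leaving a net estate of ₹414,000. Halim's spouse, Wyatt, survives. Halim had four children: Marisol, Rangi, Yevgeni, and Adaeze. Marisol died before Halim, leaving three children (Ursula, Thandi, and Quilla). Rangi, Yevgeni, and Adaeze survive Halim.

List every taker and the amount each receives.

Wyatt: ₹222,000; Ursula: ₹16,000; Thandi: ₹16,000; Quilla: ₹16,000; Rangi: ₹48,000; Yevgeni: ₹48,000; Adaeze: ₹48,000

Wyatt first takes ₹30,000, leaving a balance of ₹384,000. Wyatt then takes one-half of the balance (₹192,000), for a total of ₹222,000. The remaining ₹192,000 passes to the descendants.
The descendants' portion (₹192,000) is divided into 4 shares of ₹48,000: Rangi, Yevgeni, and Adaeze each take ₹48,000; Marisol's ₹48,000 share passes to Marisol's issue.
Marisol's share (₹48,000) is divided into 3 shares of ₹16,000: Ursula, Thandi, and Quilla each take ₹16,000.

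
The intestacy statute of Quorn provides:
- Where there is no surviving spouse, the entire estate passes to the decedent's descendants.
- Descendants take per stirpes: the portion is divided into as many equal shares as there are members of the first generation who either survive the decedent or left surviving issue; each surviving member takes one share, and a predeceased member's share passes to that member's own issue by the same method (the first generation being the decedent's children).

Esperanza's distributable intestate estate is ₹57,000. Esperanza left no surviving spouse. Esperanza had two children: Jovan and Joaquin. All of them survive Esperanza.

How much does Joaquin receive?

The entire ₹57,000 passes to the descendants.
That amount (₹57,000) is divided into 2 shares of ₹28,500: Jovan and Joaquin each take ₹28,500.

Joaquin receives ₹28,500.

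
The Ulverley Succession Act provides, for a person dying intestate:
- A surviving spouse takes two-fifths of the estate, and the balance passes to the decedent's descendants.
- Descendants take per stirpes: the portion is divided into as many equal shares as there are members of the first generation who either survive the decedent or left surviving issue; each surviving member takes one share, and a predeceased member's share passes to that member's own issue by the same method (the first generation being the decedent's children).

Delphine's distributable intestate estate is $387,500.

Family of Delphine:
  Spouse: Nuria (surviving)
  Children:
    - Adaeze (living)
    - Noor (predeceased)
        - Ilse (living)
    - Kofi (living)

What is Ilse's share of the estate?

Nuria takes two-fifths of $387,500 = $155,000. The remaining $232,500 passes to the descendants.
The descendants' portion ($232,500) is divided into 3 shares of $77,500: Adaeze and Kofi each take $77,500; Noor's $77,500 share passes to Noor's issue.
Noor's share ($77,500) passes entirely to Ilse.

Ilse receives $77,500.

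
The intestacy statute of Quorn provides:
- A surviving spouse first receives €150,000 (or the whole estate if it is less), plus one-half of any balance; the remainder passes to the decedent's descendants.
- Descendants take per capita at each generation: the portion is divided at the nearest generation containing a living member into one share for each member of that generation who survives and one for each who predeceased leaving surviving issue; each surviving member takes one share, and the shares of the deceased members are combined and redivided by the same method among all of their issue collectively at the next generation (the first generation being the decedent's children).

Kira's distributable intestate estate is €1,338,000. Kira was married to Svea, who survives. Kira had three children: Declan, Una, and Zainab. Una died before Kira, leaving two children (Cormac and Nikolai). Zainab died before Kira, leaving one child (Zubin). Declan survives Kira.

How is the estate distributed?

Svea first takes €150,000, leaving a balance of €1,188,000. Svea then takes one-half of the balance (€594,000), for a total of €744,000. The remaining €594,000 passes to the descendants.
The descendants' portion (€594,000) is divided at the children's generation into 3 shares of €198,000. Declan takes €198,000. The 2 shares of the deceased (Una and Zainab) are combined into a pool of €396,000.
That pool (€396,000) is divided at the grandchildren's generation equally among Cormac, Nikolai, and Zubin: €132,000 each.

Svea: €744,000; Declan: €198,000; Cormac: €132,000; Nikolai: €132,000; Zubin: €132,000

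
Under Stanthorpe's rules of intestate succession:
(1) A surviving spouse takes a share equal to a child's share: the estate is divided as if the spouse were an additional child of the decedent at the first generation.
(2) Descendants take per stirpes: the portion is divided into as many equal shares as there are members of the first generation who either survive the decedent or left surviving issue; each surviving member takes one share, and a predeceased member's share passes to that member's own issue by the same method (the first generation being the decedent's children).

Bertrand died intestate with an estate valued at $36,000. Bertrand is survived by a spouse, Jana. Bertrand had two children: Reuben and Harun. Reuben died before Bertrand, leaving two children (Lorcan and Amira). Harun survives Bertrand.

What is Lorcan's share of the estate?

The spouse counts as an additional share at the children's level, so there are 3 primary shares of $12,000. Jana takes one such share ($12,000).
The children's combined portion ($24,000) is divided into 2 shares of $12,000: Harun takes $12,000; Reuben's $12,000 share passes to Reuben's issue.
Reuben's share ($12,000) is divided into 2 shares of $6,000: Lorcan and Amira each take $6,000.

Lorcan receives $6,000.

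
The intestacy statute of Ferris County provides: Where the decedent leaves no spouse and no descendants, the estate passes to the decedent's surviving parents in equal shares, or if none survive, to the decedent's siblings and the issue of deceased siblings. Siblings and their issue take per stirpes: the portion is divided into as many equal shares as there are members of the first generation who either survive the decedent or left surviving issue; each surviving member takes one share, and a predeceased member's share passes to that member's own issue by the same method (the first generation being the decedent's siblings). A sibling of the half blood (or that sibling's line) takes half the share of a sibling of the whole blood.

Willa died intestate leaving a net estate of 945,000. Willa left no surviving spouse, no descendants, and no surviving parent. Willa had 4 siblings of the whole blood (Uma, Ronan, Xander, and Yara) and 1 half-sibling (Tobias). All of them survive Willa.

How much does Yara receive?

Yara receives 210,000.

The entire 945,000 passes to the siblings and their issue.
Counting each half-blood sibling's line as half a unit, there are 9/2 units in 945,000, so one unit is 210,000. Whole-blood lines (Uma, Ronan, Xander, and Yara) take 210,000 each; half-blood lines (Tobias) take 105,000 each.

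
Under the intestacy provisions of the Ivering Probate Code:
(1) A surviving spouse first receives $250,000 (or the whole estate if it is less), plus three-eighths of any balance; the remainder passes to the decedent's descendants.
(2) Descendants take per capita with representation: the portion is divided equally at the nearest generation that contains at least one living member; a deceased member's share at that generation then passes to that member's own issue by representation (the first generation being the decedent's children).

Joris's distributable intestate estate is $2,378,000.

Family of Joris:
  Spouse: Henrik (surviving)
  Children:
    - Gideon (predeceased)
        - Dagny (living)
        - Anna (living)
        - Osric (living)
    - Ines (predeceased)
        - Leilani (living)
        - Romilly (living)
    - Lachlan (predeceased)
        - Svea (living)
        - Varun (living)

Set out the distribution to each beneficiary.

Henrik first takes $250,000, leaving a balance of $2,128,000. Henrik then takes three-eighths of the balance ($798,000), for a total of $1,048,000. The remaining $1,330,000 passes to the descendants.
No child survives, so the initial division is made at the grandchildren's generation.
The descendants' portion ($1,330,000) is divided into 7 shares of $190,000: Dagny, Anna, Osric, Leilani, Romilly, Svea, and Varun each take $190,000.

Henrik: $1,048,000; Dagny: $190,000; Anna: $190,000; Osric: $190,000; Leilani: $190,000; Romilly: $190,000; Svea: $190,000; Varun: $190,000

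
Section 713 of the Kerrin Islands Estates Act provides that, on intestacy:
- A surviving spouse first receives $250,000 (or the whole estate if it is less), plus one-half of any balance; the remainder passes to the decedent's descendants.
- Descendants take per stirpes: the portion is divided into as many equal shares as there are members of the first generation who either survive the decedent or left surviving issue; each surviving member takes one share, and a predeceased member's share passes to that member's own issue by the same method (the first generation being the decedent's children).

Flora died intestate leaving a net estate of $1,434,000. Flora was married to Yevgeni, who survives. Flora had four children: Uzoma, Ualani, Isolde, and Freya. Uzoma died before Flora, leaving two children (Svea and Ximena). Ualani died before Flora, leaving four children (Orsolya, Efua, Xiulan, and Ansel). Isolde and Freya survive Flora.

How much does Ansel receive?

Yevgeni first takes $250,000, leaving a balance of $1,184,000. Yevgeni then takes one-half of the balance ($592,000), for a total of $842,000. The remaining $592,000 passes to the descendants.
The descendants' portion ($592,000) is divided into 4 shares of $148,000: Isolde and Freya each take $148,000; Uzoma's $148,000 share passes to Uzoma's issue; Ualani's $148,000 share passes to Ualani's issue.
Uzoma's share ($148,000) is divided into 2 shares of $74,000: Svea and Ximena each take $74,000.
Ualani's share ($148,000) is divided into 4 shares of $37,000: Orsolya, Efua, Xiulan, and Ansel each take $37,000.

Ansel receives $37,000.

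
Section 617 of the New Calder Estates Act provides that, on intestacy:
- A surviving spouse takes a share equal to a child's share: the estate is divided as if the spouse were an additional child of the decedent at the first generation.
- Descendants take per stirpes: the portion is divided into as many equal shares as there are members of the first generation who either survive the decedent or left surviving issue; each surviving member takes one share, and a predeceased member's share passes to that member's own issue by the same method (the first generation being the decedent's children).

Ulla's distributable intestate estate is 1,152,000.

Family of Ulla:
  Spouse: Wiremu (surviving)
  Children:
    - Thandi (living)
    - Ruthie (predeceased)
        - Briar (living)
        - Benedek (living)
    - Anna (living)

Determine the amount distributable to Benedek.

Benedek receives 144,000.

The spouse counts as an additional share at the children's level, so there are 4 primary shares of 288,000. Wiremu takes one such share (288,000).
The children's combined portion (864,000) is divided into 3 shares of 288,000: Thandi and Anna each take 288,000; Ruthie's 288,000 share passes to Ruthie's issue.
Ruthie's share (288,000) is divided into 2 shares of 144,000: Briar and Benedek each take 144,000.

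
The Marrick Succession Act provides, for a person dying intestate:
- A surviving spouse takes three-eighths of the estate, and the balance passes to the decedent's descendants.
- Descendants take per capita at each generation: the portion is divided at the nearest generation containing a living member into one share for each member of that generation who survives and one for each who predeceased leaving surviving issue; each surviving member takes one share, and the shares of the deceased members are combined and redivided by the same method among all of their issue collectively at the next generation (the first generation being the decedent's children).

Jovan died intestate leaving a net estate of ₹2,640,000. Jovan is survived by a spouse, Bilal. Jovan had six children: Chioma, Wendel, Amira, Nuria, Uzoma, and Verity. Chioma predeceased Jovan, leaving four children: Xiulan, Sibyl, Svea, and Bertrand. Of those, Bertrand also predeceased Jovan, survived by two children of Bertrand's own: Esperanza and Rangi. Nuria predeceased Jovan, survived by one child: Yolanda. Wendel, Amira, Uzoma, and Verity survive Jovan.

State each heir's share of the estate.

Bilal takes three-eighths of ₹2,640,000 = ₹990,000. The remaining ₹1,650,000 passes to the descendants.
The descendants' portion (₹1,650,000) is divided at the children's generation into 6 shares of ₹275,000. Wendel, Amira, Uzoma, and Verity each take ₹275,000. The 2 shares of the deceased (Chioma and Nuria) are combined into a pool of ₹550,000.
That pool (₹550,000) is divided at the grandchildren's generation into 5 shares of ₹110,000. Xiulan, Sibyl, Svea, and Yolanda each take ₹110,000. The remaining share for the deceased Bertrand (₹110,000) is carried to the next generation.
That pool (₹110,000) is divided at the great-grandchildren's generation equally among Esperanza and Rangi: ₹55,000 each.

Bilal: ₹990,000; Xiulan: ₹110,000; Sibyl: ₹110,000; Svea: ₹110,000; Esperanza: ₹55,000; Rangi: ₹55,000; Wendel: ₹275,000; Amira: ₹275,000; Yolanda: ₹110,000; Uzoma: ₹275,000; Verity: ₹275,000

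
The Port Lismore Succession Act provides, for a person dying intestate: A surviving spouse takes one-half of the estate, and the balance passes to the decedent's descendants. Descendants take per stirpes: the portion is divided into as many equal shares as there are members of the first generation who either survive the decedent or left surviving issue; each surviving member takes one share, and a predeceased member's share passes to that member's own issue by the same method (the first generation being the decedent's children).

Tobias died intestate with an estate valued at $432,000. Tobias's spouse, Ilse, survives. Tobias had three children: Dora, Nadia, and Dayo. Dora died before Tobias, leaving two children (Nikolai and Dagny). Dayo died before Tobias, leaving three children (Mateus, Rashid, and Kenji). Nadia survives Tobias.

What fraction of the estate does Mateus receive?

Ilse takes one-half of $432,000 = $216,000. The remaining $216,000 passes to the descendants.
The descendants' portion ($216,000) is divided into 3 shares of $72,000: Nadia takes $72,000; Dora's $72,000 share passes to Dora's issue; Dayo's $72,000 share passes to Dayo's issue.
Dora's share ($72,000) is divided into 2 shares of $36,000: Nikolai and Dagny each take $36,000.
Dayo's share ($72,000) is divided into 3 shares of $24,000: Mateus, Rashid, and Kenji each take $24,000.

Mateus receives 1/18 of the estate.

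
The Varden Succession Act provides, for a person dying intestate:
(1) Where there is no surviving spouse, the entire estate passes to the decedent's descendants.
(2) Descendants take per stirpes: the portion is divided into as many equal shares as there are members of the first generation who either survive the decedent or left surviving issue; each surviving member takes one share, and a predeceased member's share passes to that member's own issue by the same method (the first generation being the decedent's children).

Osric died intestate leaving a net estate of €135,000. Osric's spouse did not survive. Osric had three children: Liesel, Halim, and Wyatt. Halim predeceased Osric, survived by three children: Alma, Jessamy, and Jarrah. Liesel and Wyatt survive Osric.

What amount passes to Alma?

The entire €135,000 passes to the descendants.
That amount (€135,000) is divided into 3 shares of €45,000: Liesel and Wyatt each take €45,000; Halim's €45,000 share passes to Halim's issue.
Halim's share (€45,000) is divided into 3 shares of €15,000: Alma, Jessamy, and Jarrah each take €15,000.

Alma receives €15,000.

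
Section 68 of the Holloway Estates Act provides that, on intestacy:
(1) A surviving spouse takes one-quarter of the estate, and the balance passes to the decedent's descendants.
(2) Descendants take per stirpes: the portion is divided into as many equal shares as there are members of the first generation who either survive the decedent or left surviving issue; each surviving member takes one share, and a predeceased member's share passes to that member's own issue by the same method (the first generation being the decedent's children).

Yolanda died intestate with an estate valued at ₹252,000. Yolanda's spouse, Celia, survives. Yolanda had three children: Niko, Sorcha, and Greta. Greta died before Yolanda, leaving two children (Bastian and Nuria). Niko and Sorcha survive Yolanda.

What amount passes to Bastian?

Celia takes one-quarter of ₹252,000 = ₹63,000. The remaining ₹189,000 passes to the descendants.
The descendants' portion (₹189,000) is divided into 3 shares of ₹63,000: Niko and Sorcha each take ₹63,000; Greta's ₹63,000 share passes to Greta's issue.
Greta's share (₹63,000) is divided into 2 shares of ₹31,500: Bastian and Nuria each take ₹31,500.

Bastian receives ₹31,500.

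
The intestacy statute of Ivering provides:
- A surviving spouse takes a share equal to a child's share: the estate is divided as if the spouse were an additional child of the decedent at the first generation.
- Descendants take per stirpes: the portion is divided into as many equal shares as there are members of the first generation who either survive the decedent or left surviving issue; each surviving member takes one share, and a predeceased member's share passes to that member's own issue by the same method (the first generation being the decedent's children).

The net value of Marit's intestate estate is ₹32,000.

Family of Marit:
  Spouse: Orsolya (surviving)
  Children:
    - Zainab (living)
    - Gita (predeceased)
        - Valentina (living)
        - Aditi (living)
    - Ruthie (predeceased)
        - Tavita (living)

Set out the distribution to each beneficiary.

The spouse counts as an additional share at the children's level, so there are 4 primary shares of ₹8,000. Orsolya takes one such share (₹8,000).
The children's combined portion (₹24,000) is divided into 3 shares of ₹8,000: Zainab takes ₹8,000; Gita's ₹8,000 share passes to Gita's issue; Ruthie's ₹8,000 share passes to Ruthie's issue.
Gita's share (₹8,000) is divided into 2 shares of ₹4,000: Valentina and Aditi each take ₹4,000.
Ruthie's share (₹8,000) passes entirely to Tavita.

Orsolya: ₹8,000; Zainab: ₹8,000; Valentina: ₹4,000; Aditi: ₹4,000; Tavita: ₹8,000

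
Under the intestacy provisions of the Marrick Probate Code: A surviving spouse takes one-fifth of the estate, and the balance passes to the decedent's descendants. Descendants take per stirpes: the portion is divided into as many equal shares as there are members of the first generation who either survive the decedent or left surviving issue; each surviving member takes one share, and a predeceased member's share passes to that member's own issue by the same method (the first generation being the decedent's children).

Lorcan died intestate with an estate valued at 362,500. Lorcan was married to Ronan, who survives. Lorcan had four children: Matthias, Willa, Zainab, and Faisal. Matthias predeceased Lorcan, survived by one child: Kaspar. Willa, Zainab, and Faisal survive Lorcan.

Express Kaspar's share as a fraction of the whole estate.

Kaspar receives 1/5 of the estate.

Ronan takes one-fifth of 362,500 = 72,500. The remaining 290,000 passes to the descendants.
The descendants' portion (290,000) is divided into 4 shares of 72,500: Willa, Zainab, and Faisal each take 72,500; Matthias's 72,500 share passes to Matthias's issue.
Matthias's share (72,500) passes entirely to Kaspar.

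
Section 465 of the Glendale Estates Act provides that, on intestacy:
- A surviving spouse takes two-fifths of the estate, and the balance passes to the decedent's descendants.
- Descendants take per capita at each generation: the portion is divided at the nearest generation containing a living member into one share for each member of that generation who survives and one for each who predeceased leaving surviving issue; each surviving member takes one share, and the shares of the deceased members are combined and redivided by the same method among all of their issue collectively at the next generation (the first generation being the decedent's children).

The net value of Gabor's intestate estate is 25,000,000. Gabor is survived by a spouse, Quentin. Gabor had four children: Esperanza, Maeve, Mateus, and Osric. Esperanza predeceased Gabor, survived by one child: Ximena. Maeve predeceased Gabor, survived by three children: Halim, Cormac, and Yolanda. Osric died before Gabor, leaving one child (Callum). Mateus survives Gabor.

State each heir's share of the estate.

Quentin takes two-fifths of 25,000,000 = 10,000,000. The remaining 15,000,000 passes to the descendants.
The descendants' portion (15,000,000) is divided at the children's generation into 4 shares of 3,750,000. Mateus takes 3,750,000. The 3 shares of the deceased (Esperanza, Maeve, and Osric) are combined into a pool of 11,250,000.
That pool (11,250,000) is divided at the grandchildren's generation equally among Ximena, Halim, Cormac, Yolanda, and Callum: 2,250,000 each.

Quentin: 10,000,000; Ximena: 2,250,000; Halim: 2,250,000; Cormac: 2,250,000; Yolanda: 2,250,000; Mateus: 3,750,000; Callum: 2,250,000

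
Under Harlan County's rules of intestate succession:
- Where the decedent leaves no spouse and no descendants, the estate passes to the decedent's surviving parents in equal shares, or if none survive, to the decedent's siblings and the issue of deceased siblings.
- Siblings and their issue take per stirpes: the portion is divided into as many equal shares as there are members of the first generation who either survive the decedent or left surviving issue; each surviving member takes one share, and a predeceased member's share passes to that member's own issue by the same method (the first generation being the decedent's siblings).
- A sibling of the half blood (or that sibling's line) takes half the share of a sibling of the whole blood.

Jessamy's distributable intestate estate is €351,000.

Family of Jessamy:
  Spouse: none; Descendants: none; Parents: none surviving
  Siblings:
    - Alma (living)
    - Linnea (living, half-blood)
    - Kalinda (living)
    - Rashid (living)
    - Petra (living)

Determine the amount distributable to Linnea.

The entire €351,000 passes to the siblings and their issue.
Counting each half-blood sibling's line as half a unit, there are 9/2 units in €351,000, so one unit is €78,000. Whole-blood lines (Alma, Kalinda, Rashid, and Petra) take €78,000 each; half-blood lines (Linnea) take €39,000 each.

Linnea receives €39,000.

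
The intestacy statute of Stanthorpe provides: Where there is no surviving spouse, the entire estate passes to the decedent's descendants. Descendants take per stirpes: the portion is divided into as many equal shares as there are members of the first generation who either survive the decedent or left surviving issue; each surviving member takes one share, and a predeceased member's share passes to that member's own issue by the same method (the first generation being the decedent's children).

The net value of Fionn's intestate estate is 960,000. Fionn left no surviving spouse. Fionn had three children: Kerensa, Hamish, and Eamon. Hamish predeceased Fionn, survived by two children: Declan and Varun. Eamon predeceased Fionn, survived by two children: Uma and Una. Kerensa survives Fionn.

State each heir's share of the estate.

The entire 960,000 passes to the descendants.
That amount (960,000) is divided into 3 shares of 320,000: Kerensa takes 320,000; Hamish's 320,000 share passes to Hamish's issue; Eamon's 320,000 share passes to Eamon's issue.
Hamish's share (320,000) is divided into 2 shares of 160,000: Declan and Varun each take 160,000.
Eamon's share (320,000) is divided into 2 shares of 160,000: Uma and Una each take 160,000.

Kerensa: 320,000; Declan: 160,000; Varun: 160,000; Uma: 160,000; Una: 160,000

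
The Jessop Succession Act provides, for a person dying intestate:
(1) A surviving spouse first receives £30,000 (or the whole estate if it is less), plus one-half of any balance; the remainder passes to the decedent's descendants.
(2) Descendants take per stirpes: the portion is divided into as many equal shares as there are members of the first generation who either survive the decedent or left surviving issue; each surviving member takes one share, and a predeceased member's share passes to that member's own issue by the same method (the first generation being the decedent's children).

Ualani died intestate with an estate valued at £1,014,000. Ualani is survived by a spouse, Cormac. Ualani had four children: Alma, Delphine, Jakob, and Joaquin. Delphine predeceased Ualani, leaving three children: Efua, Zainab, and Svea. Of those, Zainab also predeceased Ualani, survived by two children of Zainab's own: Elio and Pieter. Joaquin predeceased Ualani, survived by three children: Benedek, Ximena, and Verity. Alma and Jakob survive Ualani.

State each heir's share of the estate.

Cormac first takes £30,000, leaving a balance of £984,000. Cormac then takes one-half of the balance (£492,000), for a total of £522,000. The remaining £492,000 passes to the descendants.
The descendants' portion (£492,000) is divided into 4 shares of £123,000: Alma and Jakob each take £123,000; Delphine's £123,000 share passes to Delphine's issue; Joaquin's £123,000 share passes to Joaquin's issue.
Delphine's share (£123,000) is divided into 3 shares of £41,000: Efua and Svea each take £41,000; Zainab's £41,000 share passes to Zainab's issue.
Zainab's share (£41,000) is divided into 2 shares of £20,500: Elio and Pieter each take £20,500.
Joaquin's share (£123,000) is divided into 3 shares of £41,000: Benedek, Ximena, and Verity each take £41,000.

Cormac: £522,000; Alma: £123,000; Efua: £41,000; Elio: £20,500; Pieter: £20,500; Svea: £41,000; Jakob: £123,000; Benedek: £41,000; Ximena: £41,000; Verity: £41,000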